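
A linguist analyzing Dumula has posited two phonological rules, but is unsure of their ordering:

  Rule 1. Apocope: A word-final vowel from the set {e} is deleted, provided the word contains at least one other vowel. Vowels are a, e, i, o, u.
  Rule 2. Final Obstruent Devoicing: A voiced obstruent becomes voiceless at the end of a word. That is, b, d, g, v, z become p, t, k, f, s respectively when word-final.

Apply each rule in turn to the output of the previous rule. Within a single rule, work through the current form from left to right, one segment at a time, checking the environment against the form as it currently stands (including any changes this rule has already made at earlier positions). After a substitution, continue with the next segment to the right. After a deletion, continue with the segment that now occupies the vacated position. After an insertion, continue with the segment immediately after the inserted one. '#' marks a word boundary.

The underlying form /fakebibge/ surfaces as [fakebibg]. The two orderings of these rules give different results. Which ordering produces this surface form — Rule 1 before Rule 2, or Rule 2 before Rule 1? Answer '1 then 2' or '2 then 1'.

Order 1 then 2:
  1 Apocope: [fakebibge] → [fakebibg]
  2 Final Obstruent Devoicing: [fakebibg] → [fakebibk]
  result: [fakebibk]
Order 2 then 1:
  2 Final Obstruent Devoicing: no change — [fakebibge]
  1 Apocope: [fakebibge] → [fakebibg]
  result: [fakebibg]

2 then 1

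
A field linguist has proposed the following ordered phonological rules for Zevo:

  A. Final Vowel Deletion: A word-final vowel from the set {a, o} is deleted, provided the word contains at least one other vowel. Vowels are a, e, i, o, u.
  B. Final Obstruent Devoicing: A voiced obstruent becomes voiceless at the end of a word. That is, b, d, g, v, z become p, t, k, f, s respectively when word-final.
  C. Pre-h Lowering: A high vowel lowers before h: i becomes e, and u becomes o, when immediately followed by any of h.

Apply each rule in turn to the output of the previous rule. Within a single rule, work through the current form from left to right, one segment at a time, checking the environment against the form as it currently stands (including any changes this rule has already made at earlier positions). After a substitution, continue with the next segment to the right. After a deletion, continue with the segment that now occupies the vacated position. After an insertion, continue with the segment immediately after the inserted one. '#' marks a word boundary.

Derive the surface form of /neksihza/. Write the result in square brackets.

A Final Vowel Deletion: [neksihza] → [neksihz]
B Final Obstruent Devoicing: [neksihz] → [neksihs]
C Pre-h Lowering: [neksihs] → [neksehs]

[neksehs]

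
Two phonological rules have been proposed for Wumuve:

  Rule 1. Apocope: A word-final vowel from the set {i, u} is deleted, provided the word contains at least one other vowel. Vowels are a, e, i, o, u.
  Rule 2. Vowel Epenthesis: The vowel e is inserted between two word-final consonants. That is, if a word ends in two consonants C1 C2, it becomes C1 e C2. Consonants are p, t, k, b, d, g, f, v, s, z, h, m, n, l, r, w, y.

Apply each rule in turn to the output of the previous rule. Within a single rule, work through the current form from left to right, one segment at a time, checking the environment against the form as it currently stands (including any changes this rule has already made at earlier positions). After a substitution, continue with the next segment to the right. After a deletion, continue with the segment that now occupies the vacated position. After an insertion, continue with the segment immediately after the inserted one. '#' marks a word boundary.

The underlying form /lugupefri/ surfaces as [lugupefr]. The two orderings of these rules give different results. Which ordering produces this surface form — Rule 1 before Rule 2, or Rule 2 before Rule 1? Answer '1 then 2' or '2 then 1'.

Order 1 then 2:
  1 Apocope: [lugupefri] → [lugupefr]
  2 Vowel Epenthesis: [lugupefr] → [lugupefer]
  result: [lugupefer]
Order 2 then 1:
  2 Vowel Epenthesis: no change — [lugupefri]
  1 Apocope: [lugupefri] → [lugupefr]
  result: [lugupefr]

2 then 1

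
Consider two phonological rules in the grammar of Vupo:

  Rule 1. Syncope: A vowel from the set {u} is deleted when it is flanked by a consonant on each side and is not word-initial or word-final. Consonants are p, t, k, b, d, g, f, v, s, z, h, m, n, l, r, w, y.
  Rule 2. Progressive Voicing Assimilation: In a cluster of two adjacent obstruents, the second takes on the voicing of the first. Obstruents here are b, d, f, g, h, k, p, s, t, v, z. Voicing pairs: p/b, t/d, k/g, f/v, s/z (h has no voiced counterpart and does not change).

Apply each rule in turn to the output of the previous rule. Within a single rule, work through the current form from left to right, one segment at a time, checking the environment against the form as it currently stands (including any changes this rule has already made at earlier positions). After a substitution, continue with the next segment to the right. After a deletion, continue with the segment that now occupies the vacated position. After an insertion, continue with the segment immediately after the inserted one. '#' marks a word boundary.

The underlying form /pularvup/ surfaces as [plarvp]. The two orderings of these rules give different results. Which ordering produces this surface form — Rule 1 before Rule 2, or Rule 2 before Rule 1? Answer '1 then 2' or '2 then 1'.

Order 1 then 2:
  1 Syncope: [pularvup] → [plarvp]
  2 Progressive Voicing Assimilation: [plarvp] → [plarvb]
  result: [plarvb]
Order 2 then 1:
  2 Progressive Voicing Assimilation: no change — [pularvup]
  1 Syncope: [pularvup] → [plarvp]
  result: [plarvp]

2 then 1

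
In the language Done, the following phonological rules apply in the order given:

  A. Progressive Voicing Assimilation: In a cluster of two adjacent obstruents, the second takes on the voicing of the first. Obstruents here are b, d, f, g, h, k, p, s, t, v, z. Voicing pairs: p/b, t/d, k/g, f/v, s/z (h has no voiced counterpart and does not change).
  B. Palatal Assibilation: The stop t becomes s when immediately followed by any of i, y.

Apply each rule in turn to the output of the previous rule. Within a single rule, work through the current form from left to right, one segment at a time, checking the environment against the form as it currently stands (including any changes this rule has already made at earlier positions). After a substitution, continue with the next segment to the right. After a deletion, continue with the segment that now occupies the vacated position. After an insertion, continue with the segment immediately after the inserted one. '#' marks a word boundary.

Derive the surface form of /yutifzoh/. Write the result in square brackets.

[yusifsoh]

A Progressive Voicing Assimilation: [yutifzoh] → [yutifsoh]
B Palatal Assibilation: [yutifsoh] → [yusifsoh]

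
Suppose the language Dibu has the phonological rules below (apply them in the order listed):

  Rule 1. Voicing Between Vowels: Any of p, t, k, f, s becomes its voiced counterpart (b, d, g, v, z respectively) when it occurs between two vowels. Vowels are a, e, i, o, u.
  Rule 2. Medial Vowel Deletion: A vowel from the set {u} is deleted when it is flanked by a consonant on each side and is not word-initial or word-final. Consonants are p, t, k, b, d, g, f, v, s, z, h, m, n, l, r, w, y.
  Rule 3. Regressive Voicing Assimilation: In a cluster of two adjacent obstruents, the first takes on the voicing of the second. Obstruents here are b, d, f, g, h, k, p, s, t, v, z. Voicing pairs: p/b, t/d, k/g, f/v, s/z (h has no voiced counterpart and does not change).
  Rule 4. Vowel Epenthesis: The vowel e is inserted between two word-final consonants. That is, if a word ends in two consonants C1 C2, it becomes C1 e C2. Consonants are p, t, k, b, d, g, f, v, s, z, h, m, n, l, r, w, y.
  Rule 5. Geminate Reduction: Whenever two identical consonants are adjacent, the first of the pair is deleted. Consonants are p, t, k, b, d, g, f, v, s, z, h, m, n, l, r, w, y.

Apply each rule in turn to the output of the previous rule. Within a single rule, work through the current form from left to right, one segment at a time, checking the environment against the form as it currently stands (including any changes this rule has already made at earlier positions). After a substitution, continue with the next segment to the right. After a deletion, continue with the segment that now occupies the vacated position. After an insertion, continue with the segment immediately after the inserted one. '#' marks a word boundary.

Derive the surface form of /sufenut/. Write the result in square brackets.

[zvenet]

Rule 1 Voicing Between Vowels: [sufenut] → [suvenut]
Rule 2 Medial Vowel Deletion: [suvenut] → [svent]
Rule 3 Regressive Voicing Assimilation: [svent] → [zvent]
Rule 4 Vowel Epenthesis: [zvent] → [zvenet]
Rule 5 Geminate Reduction: no change — [zvenet]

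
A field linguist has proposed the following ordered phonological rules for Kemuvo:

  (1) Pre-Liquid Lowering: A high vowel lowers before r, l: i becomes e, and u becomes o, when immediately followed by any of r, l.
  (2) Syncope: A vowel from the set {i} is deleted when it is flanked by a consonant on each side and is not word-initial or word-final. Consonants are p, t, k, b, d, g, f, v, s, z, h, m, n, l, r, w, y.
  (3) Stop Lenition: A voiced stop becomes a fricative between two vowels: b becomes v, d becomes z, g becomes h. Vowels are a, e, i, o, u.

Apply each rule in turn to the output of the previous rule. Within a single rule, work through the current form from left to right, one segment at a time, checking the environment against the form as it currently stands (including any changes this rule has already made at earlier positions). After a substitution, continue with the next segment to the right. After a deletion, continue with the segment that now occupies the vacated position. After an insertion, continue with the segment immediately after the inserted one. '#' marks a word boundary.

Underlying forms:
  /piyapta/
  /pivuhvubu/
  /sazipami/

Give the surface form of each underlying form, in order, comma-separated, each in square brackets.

/piyapta/:
  (1) Pre-Liquid Lowering: no change — [piyapta]
  (2) Syncope: [piyapta] → [pyapta]
  (3) Stop Lenition: no change — [pyapta]
/pivuhvubu/:
  (1) Pre-Liquid Lowering: no change — [pivuhvubu]
  (2) Syncope: [pivuhvubu] → [pvuhvubu]
  (3) Stop Lenition: [pvuhvubu] → [pvuhvuvu]
/sazipami/:
  (1) Pre-Liquid Lowering: no change — [sazipami]
  (2) Syncope: [sazipami] → [sazpami]
  (3) Stop Lenition: no change — [sazpami]

[pyapta], [pvuhvuvu], [sazpami]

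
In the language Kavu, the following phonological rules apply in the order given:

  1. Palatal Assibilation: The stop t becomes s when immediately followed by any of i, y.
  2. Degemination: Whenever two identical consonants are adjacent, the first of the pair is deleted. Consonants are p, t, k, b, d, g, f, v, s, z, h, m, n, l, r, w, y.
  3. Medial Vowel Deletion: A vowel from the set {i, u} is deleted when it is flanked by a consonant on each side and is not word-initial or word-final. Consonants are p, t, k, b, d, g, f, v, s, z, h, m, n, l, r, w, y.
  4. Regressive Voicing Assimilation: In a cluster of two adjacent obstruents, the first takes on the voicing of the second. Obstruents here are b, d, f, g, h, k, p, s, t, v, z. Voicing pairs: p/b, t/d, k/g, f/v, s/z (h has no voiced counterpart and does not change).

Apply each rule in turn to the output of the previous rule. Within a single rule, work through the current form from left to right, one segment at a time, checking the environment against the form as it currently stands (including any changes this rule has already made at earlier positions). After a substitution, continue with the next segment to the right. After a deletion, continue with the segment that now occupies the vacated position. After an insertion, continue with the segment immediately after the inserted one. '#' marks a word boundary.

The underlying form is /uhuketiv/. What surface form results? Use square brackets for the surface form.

1 Palatal Assibilation: [uhuketiv] → [uhukesiv]
2 Degemination: no change — [uhukesiv]
3 Medial Vowel Deletion: [uhukesiv] → [uhkesv]
4 Regressive Voicing Assimilation: [uhkesv] → [uhkezv]

[uhkezv]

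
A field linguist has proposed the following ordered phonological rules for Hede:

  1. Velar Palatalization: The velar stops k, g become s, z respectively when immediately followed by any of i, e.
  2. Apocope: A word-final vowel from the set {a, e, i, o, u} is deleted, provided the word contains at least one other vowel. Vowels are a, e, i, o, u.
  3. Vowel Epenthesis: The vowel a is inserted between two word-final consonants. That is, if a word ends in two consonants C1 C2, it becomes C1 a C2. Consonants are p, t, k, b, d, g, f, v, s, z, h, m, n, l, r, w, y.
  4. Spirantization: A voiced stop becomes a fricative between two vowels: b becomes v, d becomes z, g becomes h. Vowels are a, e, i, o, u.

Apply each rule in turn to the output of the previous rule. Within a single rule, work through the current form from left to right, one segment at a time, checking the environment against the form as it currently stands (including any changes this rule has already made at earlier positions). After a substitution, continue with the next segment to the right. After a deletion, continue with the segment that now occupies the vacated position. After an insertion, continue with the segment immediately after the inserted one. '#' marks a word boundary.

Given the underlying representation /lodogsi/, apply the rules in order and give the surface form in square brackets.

[lozohas]

1 Velar Palatalization: no change — [lodogsi]
2 Apocope: [lodogsi] → [lodogs]
3 Vowel Epenthesis: [lodogs] → [lodogas]
4 Spirantization: [lodogas] → [lozohas]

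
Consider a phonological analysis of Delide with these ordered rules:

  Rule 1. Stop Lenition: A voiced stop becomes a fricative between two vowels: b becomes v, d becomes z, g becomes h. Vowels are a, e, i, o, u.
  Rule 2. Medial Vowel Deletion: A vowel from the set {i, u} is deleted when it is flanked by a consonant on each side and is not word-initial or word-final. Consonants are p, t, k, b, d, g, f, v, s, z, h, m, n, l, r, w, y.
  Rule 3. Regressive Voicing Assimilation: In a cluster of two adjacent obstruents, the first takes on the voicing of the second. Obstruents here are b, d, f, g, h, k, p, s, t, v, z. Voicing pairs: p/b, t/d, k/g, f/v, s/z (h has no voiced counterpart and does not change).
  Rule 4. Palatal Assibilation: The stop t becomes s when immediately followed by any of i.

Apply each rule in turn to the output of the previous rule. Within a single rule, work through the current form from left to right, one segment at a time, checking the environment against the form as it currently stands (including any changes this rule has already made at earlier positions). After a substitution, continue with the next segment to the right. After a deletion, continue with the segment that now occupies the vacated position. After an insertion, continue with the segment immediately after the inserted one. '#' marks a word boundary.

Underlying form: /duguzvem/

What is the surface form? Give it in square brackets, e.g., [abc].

Rule 1 Stop Lenition: [duguzvem] → [duhuzvem]
Rule 2 Medial Vowel Deletion: [duhuzvem] → [dhzvem]
Rule 3 Regressive Voicing Assimilation: [dhzvem] → [thzvem]
Rule 4 Palatal Assibilation: no change — [thzvem]

[thzvem]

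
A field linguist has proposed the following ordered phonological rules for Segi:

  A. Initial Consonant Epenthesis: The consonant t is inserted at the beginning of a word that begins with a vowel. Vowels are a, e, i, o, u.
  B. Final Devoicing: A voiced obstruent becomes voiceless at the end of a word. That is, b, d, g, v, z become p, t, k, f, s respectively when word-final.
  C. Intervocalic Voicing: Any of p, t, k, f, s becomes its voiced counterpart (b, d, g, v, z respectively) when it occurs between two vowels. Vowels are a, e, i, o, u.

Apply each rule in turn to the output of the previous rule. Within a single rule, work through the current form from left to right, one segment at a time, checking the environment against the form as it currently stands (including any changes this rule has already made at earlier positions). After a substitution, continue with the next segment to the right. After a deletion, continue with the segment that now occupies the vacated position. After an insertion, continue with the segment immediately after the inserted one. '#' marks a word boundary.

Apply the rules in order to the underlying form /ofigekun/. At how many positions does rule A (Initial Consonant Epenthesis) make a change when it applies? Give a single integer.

A Initial Consonant Epenthesis: [ofigekun] → [tofigekun]
B Final Devoicing: no change — [tofigekun]
C Intervocalic Voicing: [tofigekun] → [tovigegun]
Rule A changed 1 position(s).

1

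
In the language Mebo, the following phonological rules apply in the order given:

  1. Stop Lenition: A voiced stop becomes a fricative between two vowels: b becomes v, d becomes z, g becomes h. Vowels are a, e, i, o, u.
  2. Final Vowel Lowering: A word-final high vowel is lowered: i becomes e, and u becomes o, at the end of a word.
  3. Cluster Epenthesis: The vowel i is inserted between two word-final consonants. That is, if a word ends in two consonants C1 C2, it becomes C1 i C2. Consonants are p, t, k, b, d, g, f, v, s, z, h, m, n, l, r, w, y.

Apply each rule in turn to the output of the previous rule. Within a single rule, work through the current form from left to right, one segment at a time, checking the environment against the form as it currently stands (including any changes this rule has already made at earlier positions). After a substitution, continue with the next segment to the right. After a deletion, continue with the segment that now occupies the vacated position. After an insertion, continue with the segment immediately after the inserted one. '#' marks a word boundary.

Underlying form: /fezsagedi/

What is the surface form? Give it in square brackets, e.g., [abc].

[fezsaheze]

1 Stop Lenition: [fezsagedi] → [fezsahezi]
2 Final Vowel Lowering: [fezsahezi] → [fezsaheze]
3 Cluster Epenthesis: no change — [fezsaheze]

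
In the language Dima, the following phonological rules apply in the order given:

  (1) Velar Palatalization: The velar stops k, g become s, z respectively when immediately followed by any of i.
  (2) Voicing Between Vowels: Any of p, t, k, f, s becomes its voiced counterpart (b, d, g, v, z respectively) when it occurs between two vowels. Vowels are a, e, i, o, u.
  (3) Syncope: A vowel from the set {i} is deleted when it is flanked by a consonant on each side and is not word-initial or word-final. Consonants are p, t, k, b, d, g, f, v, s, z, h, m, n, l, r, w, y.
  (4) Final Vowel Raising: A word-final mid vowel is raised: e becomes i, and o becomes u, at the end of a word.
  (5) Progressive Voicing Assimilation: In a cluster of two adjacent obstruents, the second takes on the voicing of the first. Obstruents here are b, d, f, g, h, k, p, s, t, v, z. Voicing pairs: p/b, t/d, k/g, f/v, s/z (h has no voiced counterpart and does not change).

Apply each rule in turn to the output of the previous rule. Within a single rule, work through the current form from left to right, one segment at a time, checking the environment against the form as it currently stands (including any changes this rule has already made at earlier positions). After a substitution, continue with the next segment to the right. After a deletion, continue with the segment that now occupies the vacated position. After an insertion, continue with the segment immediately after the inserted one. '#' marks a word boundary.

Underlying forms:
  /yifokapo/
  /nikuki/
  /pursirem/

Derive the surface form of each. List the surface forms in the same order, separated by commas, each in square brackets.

[yvogabu], [nguzi], [pursrem]

/yifokapo/:
  (1) Velar Palatalization: no change — [yifokapo]
  (2) Voicing Between Vowels: [yifokapo] → [yivogabo]
  (3) Syncope: [yivogabo] → [yvogabo]
  (4) Final Vowel Raising: [yvogabo] → [yvogabu]
  (5) Progressive Voicing Assimilation: no change — [yvogabu]
/nikuki/:
  (1) Velar Palatalization: [nikuki] → [nikusi]
  (2) Voicing Between Vowels: [nikusi] → [niguzi]
  (3) Syncope: [niguzi] → [nguzi]
  (4) Final Vowel Raising: no change — [nguzi]
  (5) Progressive Voicing Assimilation: no change — [nguzi]
/pursirem/:
  (1) Velar Palatalization: no change — [pursirem]
  (2) Voicing Between Vowels: no change — [pursirem]
  (3) Syncope: [pursirem] → [pursrem]
  (4) Final Vowel Raising: no change — [pursrem]
  (5) Progressive Voicing Assimilation: no change — [pursrem]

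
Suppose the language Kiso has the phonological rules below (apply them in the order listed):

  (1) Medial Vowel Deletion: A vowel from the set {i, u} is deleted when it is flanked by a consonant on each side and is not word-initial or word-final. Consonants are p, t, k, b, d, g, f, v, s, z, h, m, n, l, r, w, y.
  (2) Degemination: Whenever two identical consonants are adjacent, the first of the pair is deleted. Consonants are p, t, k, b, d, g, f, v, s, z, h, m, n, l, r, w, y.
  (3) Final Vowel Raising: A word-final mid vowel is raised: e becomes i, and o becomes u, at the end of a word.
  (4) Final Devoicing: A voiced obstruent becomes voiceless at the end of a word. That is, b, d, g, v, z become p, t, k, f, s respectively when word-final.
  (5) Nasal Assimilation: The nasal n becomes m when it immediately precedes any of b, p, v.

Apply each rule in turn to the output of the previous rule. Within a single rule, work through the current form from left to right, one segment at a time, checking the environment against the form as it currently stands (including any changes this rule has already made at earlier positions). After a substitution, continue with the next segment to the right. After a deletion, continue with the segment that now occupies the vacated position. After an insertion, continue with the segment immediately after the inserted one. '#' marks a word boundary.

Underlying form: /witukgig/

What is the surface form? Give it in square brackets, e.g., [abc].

(1) Medial Vowel Deletion: [witukgig] → [wtkgg]
(2) Degemination: [wtkgg] → [wtkg]
(3) Final Vowel Raising: no change — [wtkg]
(4) Final Devoicing: [wtkg] → [wtkk]
(5) Nasal Assimilation: no change — [wtkk]

[wtkk]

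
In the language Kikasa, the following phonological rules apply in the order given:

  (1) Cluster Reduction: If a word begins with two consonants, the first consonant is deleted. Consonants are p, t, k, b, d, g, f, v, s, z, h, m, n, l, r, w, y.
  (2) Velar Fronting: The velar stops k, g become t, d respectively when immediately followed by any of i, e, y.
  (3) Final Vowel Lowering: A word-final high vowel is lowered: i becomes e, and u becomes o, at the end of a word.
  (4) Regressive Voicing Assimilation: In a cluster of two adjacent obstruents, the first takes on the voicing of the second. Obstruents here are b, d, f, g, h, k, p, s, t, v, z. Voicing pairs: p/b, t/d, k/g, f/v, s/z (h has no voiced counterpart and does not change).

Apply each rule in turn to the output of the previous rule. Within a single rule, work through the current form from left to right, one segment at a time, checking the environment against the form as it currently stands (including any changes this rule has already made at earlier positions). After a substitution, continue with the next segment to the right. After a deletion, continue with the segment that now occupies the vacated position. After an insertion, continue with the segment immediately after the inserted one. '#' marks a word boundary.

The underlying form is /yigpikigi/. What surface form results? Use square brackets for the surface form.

[yikpitide]

(1) Cluster Reduction: no change — [yigpikigi]
(2) Velar Fronting: [yigpikigi] → [yigpitidi]
(3) Final Vowel Lowering: [yigpitidi] → [yigpitide]
(4) Regressive Voicing Assimilation: [yigpitide] → [yikpitide]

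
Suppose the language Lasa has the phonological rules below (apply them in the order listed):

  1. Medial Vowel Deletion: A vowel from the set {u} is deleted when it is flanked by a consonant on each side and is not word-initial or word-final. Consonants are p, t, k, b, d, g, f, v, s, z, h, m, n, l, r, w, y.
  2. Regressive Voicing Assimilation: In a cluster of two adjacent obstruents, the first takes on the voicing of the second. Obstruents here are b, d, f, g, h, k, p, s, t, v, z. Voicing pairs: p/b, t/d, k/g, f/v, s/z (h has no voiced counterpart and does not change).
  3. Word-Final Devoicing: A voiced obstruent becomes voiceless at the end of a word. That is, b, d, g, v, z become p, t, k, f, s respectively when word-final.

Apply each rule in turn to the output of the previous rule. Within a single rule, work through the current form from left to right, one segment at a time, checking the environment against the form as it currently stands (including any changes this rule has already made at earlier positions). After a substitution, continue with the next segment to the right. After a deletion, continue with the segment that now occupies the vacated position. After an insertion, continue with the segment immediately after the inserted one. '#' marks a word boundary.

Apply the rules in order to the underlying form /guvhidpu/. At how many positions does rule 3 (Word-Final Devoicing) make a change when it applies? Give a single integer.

1 Medial Vowel Deletion: [guvhidpu] → [gvhidpu]
2 Regressive Voicing Assimilation: [gvhidpu] → [gfhitpu]
3 Word-Final Devoicing: no change — [gfhitpu]
Rule 3 changed 0 position(s).

0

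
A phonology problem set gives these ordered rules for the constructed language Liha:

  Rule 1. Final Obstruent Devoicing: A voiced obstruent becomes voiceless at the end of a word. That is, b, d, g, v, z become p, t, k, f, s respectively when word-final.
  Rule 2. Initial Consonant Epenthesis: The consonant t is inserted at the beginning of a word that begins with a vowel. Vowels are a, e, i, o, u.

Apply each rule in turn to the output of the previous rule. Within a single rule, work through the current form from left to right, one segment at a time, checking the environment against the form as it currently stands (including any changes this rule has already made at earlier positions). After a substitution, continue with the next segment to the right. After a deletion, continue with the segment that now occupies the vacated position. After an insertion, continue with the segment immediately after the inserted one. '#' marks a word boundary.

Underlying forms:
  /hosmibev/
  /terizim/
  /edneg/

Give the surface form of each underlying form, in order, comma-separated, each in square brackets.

/hosmibev/:
  Rule 1 Final Obstruent Devoicing: [hosmibev] → [hosmibef]
  Rule 2 Initial Consonant Epenthesis: no change — [hosmibef]
/terizim/:
  Rule 1 Final Obstruent Devoicing: no change — [terizim]
  Rule 2 Initial Consonant Epenthesis: no change — [terizim]
/edneg/:
  Rule 1 Final Obstruent Devoicing: [edneg] → [ednek]
  Rule 2 Initial Consonant Epenthesis: [ednek] → [tednek]

[hosmibef], [terizim], [tednek]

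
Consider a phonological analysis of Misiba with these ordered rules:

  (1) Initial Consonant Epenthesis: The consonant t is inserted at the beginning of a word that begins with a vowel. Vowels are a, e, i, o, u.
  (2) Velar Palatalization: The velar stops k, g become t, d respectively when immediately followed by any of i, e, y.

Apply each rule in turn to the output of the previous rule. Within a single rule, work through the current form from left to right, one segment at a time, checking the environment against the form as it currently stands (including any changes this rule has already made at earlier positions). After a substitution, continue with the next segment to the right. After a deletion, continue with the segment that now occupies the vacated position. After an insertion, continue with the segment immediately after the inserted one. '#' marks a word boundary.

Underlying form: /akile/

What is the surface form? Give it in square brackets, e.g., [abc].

[tatile]

(1) Initial Consonant Epenthesis: [akile] → [takile]
(2) Velar Palatalization: [takile] → [tatile]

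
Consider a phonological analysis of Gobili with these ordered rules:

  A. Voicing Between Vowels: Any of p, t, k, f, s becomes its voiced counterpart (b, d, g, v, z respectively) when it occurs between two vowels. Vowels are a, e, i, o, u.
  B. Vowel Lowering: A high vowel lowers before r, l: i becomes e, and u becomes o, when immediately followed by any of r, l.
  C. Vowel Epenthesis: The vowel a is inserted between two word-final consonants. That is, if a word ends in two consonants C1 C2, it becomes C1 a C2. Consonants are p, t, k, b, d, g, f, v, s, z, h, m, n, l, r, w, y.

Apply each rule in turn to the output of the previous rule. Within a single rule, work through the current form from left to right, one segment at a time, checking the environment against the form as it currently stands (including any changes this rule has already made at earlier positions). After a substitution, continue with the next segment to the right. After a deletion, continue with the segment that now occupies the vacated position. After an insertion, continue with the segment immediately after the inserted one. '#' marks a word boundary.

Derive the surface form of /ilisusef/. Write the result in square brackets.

A Voicing Between Vowels: [ilisusef] → [ilizuzef]
B Vowel Lowering: [ilizuzef] → [elizuzef]
C Vowel Epenthesis: no change — [elizuzef]

[elizuzef]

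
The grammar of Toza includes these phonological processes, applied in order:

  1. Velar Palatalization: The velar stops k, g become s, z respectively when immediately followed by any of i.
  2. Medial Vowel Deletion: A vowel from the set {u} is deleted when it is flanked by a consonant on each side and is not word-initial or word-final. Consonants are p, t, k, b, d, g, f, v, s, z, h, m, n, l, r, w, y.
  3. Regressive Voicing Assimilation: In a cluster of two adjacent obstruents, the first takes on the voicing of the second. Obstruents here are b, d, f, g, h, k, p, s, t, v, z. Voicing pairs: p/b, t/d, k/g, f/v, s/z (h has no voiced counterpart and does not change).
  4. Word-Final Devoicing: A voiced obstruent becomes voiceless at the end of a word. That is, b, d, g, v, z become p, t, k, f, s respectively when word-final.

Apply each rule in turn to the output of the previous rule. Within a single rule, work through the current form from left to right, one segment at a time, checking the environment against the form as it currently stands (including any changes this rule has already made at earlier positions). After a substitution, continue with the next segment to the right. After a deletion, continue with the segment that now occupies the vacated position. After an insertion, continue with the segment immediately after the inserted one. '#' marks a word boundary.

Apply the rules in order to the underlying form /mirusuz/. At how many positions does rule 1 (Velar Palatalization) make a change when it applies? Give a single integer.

1 Velar Palatalization: no change — [mirusuz]
2 Medial Vowel Deletion: [mirusuz] → [mirsz]
3 Regressive Voicing Assimilation: [mirsz] → [mirzz]
4 Word-Final Devoicing: [mirzz] → [mirzs]
Rule 1 changed 0 position(s).

0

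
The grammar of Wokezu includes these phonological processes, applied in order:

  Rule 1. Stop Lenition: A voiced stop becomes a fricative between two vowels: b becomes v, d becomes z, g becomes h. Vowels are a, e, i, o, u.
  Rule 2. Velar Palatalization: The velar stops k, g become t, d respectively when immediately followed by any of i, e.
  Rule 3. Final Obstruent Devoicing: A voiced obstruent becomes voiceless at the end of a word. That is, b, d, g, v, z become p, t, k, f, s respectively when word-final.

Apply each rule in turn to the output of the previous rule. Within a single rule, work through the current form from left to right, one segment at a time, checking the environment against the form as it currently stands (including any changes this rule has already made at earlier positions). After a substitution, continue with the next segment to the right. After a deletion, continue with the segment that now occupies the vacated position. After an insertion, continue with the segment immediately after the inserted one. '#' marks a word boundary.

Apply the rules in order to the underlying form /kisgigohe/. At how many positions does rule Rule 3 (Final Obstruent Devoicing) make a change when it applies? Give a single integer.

0

Rule 1 Stop Lenition: [kisgigohe] → [kisgihohe]
Rule 2 Velar Palatalization: [kisgihohe] → [tisdihohe]
Rule 3 Final Obstruent Devoicing: no change — [tisdihohe]
Rule Rule 3 changed 0 position(s).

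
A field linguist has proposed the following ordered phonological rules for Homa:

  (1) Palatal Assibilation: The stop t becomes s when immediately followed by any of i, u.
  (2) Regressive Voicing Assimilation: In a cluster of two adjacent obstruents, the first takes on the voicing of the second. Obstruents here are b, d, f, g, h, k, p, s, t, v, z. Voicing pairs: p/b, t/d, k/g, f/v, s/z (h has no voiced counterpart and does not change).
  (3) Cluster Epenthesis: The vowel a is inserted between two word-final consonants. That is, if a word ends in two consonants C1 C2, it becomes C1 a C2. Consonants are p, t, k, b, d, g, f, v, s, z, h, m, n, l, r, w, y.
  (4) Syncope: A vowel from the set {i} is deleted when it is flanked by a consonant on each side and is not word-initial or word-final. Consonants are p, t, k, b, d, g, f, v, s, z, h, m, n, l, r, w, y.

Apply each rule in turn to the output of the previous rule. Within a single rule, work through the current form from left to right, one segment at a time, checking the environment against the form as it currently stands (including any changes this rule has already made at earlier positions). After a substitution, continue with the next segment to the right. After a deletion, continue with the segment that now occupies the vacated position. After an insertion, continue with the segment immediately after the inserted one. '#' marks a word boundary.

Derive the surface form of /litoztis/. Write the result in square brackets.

(1) Palatal Assibilation: [litoztis] → [litozsis]
(2) Regressive Voicing Assimilation: [litozsis] → [litossis]
(3) Cluster Epenthesis: no change — [litossis]
(4) Syncope: [litossis] → [ltosss]

[ltosss]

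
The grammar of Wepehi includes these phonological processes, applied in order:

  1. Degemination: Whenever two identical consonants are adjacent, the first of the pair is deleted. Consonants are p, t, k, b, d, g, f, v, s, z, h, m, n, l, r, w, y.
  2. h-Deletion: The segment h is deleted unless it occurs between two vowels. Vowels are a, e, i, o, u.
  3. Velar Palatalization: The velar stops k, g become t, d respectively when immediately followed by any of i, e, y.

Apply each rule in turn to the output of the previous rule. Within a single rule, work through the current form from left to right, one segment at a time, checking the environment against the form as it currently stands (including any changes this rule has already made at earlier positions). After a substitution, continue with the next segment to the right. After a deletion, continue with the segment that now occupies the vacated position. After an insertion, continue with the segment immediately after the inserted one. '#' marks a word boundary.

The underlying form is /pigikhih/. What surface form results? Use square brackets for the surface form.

[piditi]

1 Degemination: no change — [pigikhih]
2 h-Deletion: [pigikhih] → [pigiki]
3 Velar Palatalization: [pigiki] → [piditi]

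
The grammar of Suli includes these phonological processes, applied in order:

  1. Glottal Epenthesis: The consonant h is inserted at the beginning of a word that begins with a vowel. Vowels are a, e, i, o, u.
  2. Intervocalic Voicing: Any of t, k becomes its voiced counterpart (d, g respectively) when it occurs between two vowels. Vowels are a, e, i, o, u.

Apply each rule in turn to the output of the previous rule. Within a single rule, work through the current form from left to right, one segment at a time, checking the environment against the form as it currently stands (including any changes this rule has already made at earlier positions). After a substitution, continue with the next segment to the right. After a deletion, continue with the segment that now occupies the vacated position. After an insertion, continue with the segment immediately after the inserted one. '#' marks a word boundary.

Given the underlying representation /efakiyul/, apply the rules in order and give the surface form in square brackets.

1 Glottal Epenthesis: [efakiyul] → [hefakiyul]
2 Intervocalic Voicing: [hefakiyul] → [hefagiyul]

[hefagiyul]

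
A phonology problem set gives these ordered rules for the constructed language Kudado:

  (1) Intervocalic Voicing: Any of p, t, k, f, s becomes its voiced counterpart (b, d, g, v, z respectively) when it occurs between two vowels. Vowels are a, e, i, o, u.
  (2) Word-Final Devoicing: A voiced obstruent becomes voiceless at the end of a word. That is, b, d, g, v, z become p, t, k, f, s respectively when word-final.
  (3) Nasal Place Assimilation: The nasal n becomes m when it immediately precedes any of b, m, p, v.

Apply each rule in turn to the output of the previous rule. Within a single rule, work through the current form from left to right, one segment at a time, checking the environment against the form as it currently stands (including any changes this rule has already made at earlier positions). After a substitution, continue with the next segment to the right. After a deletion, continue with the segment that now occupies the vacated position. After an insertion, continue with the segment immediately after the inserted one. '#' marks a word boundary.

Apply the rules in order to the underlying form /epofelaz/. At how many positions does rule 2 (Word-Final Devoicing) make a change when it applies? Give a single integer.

1

(1) Intervocalic Voicing: [epofelaz] → [ebovelaz]
(2) Word-Final Devoicing: [ebovelaz] → [ebovelas]
(3) Nasal Place Assimilation: no change — [ebovelas]
Rule 2 changed 1 position(s).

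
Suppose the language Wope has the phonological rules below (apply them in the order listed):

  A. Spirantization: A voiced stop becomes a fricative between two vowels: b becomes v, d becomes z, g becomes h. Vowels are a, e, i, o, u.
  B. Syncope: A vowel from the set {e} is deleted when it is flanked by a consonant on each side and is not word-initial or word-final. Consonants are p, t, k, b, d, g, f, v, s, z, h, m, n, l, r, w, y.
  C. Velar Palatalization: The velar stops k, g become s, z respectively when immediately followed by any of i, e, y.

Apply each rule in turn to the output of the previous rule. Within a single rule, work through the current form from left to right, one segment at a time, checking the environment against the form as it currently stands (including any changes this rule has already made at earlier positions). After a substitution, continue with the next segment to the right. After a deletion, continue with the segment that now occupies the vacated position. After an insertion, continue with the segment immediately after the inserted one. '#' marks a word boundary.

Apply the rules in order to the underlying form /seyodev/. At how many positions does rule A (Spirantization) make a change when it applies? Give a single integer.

A Spirantization: [seyodev] → [seyozev]
B Syncope: [seyozev] → [syozv]
C Velar Palatalization: no change — [syozv]
Rule A changed 1 position(s).

1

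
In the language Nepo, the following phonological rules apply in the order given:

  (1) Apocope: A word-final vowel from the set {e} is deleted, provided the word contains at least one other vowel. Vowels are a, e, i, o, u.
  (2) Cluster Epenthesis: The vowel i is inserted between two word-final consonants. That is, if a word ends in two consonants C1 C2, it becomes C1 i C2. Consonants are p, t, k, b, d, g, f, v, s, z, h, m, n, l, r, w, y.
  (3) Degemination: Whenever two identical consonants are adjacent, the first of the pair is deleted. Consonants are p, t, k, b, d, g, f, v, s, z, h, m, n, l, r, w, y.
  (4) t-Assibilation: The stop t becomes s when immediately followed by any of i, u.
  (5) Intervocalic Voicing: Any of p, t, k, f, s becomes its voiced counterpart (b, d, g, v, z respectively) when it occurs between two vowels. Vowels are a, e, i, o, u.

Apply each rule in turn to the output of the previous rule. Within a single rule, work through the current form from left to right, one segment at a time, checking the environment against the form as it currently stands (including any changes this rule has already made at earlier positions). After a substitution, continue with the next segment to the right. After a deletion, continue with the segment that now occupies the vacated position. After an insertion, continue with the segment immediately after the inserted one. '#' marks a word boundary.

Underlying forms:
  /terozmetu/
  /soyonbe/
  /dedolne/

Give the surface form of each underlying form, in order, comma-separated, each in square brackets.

/terozmetu/:
  (1) Apocope: no change — [terozmetu]
  (2) Cluster Epenthesis: no change — [terozmetu]
  (3) Degemination: no change — [terozmetu]
  (4) t-Assibilation: [terozmetu] → [terozmesu]
  (5) Intervocalic Voicing: [terozmesu] → [terozmezu]
/soyonbe/:
  (1) Apocope: [soyonbe] → [soyonb]
  (2) Cluster Epenthesis: [soyonb] → [soyonib]
  (3) Degemination: no change — [soyonib]
  (4) t-Assibilation: no change — [soyonib]
  (5) Intervocalic Voicing: no change — [soyonib]
/dedolne/:
  (1) Apocope: [dedolne] → [dedoln]
  (2) Cluster Epenthesis: [dedoln] → [dedolin]
  (3) Degemination: no change — [dedolin]
  (4) t-Assibilation: no change — [dedolin]
  (5) Intervocalic Voicing: no change — [dedolin]

[terozmezu], [soyonib], [dedolin]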